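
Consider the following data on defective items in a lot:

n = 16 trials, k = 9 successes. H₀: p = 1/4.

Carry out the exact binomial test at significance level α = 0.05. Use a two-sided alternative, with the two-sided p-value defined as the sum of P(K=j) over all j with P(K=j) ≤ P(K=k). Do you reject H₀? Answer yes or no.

reject H₀: yes

Exact binomial: n=16, k=9, p₀=1/4=0.2500
P(X=j) = C(n,j)·p₀^j·(1−p₀)^(n−j); p = Σ P(X=j) over j with P(X=j) ≤ P(X=9)
p-value (two-sided) = 0.00747
At α=0.05: p < α → reject H₀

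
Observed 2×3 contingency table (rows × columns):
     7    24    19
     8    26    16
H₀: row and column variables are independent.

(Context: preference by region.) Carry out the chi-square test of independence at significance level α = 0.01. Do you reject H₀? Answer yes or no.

Row totals [50, 50], col totals [15, 50, 35], n=100
χ² = (7−7.50)²/7.50 + (24−25.00)²/25.00 + (19−17.50)²/17.50 + (8−7.50)²/7.50 + (26−25.00)²/25.00 + (16−17.50)²/17.50 = 0.4038
df = 2
p-value (upper-tail) = 0.81717
At α=0.01: p ≥ α → fail to reject H₀

reject H₀: no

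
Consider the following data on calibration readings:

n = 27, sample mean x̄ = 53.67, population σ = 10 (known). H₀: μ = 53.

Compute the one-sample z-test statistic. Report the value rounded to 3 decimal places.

test statistic = 0.348

SE = σ/√n = 10/√27 = 1.9245
z = (x̄−μ₀)/SE = (53.67−53)/1.9245 = 0.3481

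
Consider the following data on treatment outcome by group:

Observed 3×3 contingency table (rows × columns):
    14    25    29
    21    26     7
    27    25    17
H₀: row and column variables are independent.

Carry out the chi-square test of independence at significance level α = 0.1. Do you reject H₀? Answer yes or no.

Row totals [68, 54, 69], col totals [62, 76, 53], n=191
χ² = (14−22.07)²/22.07 + (25−27.06)²/27.06 + (29−18.87)²/18.87 + (21−17.53)²/17.53 + (26−21.49)²/21.49 + (7−14.98)²/14.98 + (27−22.40)²/22.40 + (25−27.46)²/27.46 + (17−19.15)²/19.15 = 15.8442
df = 4
p-value (upper-tail) = 0.00324
At α=0.1: p < α → reject H₀

reject H₀: yes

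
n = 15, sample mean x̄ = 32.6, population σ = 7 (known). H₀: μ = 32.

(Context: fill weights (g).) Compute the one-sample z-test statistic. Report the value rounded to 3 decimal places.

SE = σ/√n = 7/√15 = 1.8074
z = (x̄−μ₀)/SE = (32.6−32)/1.8074 = 0.3320

test statistic = 0.332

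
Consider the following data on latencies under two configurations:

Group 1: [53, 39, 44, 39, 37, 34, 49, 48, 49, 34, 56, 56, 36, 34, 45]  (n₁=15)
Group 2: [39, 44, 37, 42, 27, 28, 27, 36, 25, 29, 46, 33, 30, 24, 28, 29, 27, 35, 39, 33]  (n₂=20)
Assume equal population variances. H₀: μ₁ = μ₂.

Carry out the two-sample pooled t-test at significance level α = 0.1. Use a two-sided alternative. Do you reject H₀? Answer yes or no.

x̄₁=43.533, s₁=7.999, n₁=15
x̄₂=32.900, s₂=6.553, n₂=20
s_p² = [14·7.999² + 19·6.553²]/33 = 51.8646
SE = √(s_p²·(1/15+1/20)) = 2.4599
t = (43.533−32.900)/2.4599 = 4.3228
df = 33
p-value (two-sided) = 0.00013
At α=0.1: p < α → reject H₀

reject H₀: yes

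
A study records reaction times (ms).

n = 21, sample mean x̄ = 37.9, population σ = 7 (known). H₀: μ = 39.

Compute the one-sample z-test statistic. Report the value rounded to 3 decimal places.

test statistic = -0.720

SE = σ/√n = 7/√21 = 1.5275
z = (x̄−μ₀)/SE = (37.9−39)/1.5275 = -0.7201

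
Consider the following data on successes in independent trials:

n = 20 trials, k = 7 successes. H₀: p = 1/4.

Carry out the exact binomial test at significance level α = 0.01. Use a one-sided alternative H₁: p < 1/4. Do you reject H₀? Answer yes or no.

reject H₀: no

Exact binomial: n=20, k=7, p₀=1/4=0.2500
P(X≤7) from Σ C(n,i)·p₀^i·(1−p₀)^(n−i)
p-value (one-sided, H₁ less) = 0.89819
At α=0.01: p ≥ α → fail to reject H₀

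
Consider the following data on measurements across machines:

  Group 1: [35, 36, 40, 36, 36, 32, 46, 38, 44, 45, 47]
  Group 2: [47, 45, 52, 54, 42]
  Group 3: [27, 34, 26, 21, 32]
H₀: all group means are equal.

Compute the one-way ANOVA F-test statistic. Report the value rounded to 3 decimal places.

Group means [39.55, 48.00, 28.00], grand mean 38.810
SSB = Σnᵢ(x̄ᵢ−x̄)² = 1012.511; SSW = ΣΣ(x−x̄ᵢ)² = 468.727
MSB = 1012.511/2 = 506.2554; MSW = 468.727/18 = 26.0404
F = MSB/MSW = 19.4412
df = (2, 18)

test statistic = 19.441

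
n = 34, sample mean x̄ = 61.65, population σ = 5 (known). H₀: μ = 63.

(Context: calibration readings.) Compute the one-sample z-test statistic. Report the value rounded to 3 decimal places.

SE = σ/√n = 5/√34 = 0.8575
z = (x̄−μ₀)/SE = (61.65−63)/0.8575 = -1.5744

test statistic = -1.574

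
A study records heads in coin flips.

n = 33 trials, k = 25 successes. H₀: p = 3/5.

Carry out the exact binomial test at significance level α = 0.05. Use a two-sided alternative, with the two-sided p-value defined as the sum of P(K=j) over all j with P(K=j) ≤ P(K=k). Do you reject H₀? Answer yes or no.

reject H₀: no

Exact binomial: n=33, k=25, p₀=3/5=0.6000
P(X=j) = C(n,j)·p₀^j·(1−p₀)^(n−j); p = Σ P(X=j) over j with P(X=j) ≤ P(X=25)
p-value (two-sided) = 0.07546
At α=0.05: p ≥ α → fail to reject H₀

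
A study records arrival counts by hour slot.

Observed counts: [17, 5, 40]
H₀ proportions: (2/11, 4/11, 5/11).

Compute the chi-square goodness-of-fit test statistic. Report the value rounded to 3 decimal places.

test statistic = 21.520

n = 62; E_i = n·p_i = [11.27, 22.55, 28.18]
χ² = (17−11.27)²/11.27 + (5−22.55)²/22.55 + (40−28.18)²/28.18 = 21.5202
df = 2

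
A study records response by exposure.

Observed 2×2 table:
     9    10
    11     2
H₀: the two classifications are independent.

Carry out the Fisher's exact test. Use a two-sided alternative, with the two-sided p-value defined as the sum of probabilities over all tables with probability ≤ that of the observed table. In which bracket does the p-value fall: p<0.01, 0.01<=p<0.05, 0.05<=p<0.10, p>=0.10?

Margins: r₁=19, r₂=13, c₁=20, c₂=12, n=32
p_obs = C(19,9)·C(13,11)/C(32,20); sum pmf over tables with pmf ≤ p_obs
p-value (two-sided) = 0.06187
→ bracket: 0.05<=p<0.10

p-value bracket: 0.05<=p<0.10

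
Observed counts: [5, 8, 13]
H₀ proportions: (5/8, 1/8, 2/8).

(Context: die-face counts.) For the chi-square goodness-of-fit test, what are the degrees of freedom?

df = k − 1 = 3 − 1 = 2

degrees of freedom = 2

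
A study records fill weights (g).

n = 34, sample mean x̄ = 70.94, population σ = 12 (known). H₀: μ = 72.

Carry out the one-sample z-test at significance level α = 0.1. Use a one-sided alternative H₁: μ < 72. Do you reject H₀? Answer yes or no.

reject H₀: no

SE = σ/√n = 12/√34 = 2.0580
z = (x̄−μ₀)/SE = (70.94−72)/2.0580 = -0.5151
p-value (one-sided, H₁ less) = 0.30325
At α=0.1: p ≥ α → fail to reject H₀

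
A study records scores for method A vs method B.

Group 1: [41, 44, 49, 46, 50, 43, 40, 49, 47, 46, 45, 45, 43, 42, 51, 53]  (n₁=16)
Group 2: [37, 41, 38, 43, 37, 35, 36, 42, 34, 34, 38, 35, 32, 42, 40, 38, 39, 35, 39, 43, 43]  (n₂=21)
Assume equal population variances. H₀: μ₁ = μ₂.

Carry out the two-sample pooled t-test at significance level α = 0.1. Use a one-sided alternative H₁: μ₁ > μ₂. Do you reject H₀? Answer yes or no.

reject H₀: yes

x̄₁=45.875, s₁=3.739, n₁=16
x̄₂=38.143, s₂=3.336, n₂=21
s_p² = [15·3.739² + 20·3.336²]/35 = 12.3520
SE = √(s_p²·(1/16+1/21)) = 1.1663
t = (45.875−38.143)/1.1663 = 6.6298
df = 35
p-value (one-sided, H₁ greater) = 0.00000
At α=0.1: p < α → reject H₀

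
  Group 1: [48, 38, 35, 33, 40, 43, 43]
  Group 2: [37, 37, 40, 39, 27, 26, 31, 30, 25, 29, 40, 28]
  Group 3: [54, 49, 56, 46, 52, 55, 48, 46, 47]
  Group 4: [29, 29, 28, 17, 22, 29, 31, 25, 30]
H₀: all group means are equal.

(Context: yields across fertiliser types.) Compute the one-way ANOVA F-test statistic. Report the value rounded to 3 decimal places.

Group means [40.00, 32.42, 50.33, 26.67], grand mean 36.811
SSB = Σnᵢ(x̄ᵢ−x̄)² = 2874.759; SSW = ΣΣ(x−x̄ᵢ)² = 816.917
MSB = 2874.759/3 = 958.2530; MSW = 816.917/33 = 24.7551
F = MSB/MSW = 38.7094
df = (3, 33)

test statistic = 38.709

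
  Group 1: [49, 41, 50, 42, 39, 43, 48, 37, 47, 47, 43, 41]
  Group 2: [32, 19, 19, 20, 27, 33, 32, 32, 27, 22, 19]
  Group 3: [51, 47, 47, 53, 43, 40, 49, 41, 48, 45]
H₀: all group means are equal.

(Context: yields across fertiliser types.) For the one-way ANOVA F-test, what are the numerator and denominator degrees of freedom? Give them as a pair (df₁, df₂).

k = 3 groups, N = 33 total
df = (k−1, N−k) = (3−1, 33−3) = (2, 30)

degrees of freedom = [2, 30]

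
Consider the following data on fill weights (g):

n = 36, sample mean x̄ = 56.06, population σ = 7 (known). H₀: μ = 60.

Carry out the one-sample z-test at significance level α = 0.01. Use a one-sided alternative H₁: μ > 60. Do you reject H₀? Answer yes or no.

SE = σ/√n = 7/√36 = 1.1667
z = (x̄−μ₀)/SE = (56.06−60)/1.1667 = -3.3771
p-value (one-sided, H₁ greater) = 0.99963
At α=0.01: p ≥ α → fail to reject H₀

reject H₀: no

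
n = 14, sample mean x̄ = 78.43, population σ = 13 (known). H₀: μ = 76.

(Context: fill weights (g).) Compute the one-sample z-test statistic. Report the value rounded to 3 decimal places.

SE = σ/√n = 13/√14 = 3.4744
z = (x̄−μ₀)/SE = (78.43−76)/3.4744 = 0.6994

test statistic = 0.699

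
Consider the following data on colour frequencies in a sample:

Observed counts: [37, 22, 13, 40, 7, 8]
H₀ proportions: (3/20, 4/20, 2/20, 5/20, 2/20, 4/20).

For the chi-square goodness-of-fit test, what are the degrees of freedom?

degrees of freedom = 5

df = k − 1 = 6 − 1 = 5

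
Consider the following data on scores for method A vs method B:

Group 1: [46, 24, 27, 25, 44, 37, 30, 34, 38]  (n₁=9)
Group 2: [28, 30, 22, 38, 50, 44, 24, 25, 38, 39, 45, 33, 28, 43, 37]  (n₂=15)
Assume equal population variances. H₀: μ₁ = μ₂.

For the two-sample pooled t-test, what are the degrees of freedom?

df = n₁ + n₂ − 2 = 9 + 15 − 2 = 22

degrees of freedom = 22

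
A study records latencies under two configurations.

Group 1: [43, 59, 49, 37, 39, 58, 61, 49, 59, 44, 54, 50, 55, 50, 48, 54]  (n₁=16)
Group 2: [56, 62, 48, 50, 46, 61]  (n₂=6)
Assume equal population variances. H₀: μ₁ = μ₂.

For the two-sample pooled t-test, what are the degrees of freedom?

degrees of freedom = 20

df = n₁ + n₂ − 2 = 16 + 6 − 2 = 20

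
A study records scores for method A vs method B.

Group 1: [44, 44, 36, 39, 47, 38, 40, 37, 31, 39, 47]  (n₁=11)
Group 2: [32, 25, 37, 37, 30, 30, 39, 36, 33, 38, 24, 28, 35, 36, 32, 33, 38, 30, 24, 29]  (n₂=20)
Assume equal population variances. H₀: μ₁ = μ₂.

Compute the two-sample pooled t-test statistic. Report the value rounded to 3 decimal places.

test statistic = 4.375

x̄₁=40.182, s₁=4.916, n₁=11
x̄₂=32.300, s₂=4.736, n₂=20
s_p² = [10·4.916² + 19·4.736²]/29 = 23.0288
SE = √(s_p²·(1/11+1/20)) = 1.8014
t = (40.182−32.300)/1.8014 = 4.3754
df = 29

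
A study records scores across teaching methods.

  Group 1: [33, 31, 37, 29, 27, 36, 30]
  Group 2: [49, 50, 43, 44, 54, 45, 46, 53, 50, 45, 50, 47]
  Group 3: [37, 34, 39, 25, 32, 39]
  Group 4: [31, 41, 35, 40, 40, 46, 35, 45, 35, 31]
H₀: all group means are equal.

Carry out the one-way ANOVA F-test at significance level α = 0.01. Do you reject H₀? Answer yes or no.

Group means [31.86, 48.00, 34.33, 37.90], grand mean 39.543
SSB = Σnᵢ(x̄ᵢ−x̄)² = 1461.595; SSW = ΣΣ(x−x̄ᵢ)² = 617.090
MSB = 1461.595/3 = 487.1984; MSW = 617.090/31 = 19.9061
F = MSB/MSW = 24.4748
df = (3, 31)
p-value (upper-tail) = 0.00000
At α=0.01: p < α → reject H₀

reject H₀: yes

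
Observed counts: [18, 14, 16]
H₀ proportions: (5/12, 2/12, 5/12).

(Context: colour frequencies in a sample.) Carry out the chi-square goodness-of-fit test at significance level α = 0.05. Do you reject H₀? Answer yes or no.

n = 48; E_i = n·p_i = [20.00, 8.00, 20.00]
χ² = (18−20.00)²/20.00 + (14−8.00)²/8.00 + (16−20.00)²/20.00 = 5.5000
df = 2
p-value (upper-tail) = 0.06393
At α=0.05: p ≥ α → fail to reject H₀

reject H₀: no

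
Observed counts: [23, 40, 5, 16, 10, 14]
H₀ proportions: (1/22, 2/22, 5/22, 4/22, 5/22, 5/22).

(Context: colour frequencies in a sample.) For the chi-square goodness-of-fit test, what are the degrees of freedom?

degrees of freedom = 5

df = k − 1 = 6 − 1 = 5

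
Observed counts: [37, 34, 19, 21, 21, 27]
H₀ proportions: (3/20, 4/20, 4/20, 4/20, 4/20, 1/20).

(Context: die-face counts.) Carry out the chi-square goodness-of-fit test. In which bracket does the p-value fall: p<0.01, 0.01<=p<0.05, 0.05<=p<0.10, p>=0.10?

n = 159; E_i = n·p_i = [23.85, 31.80, 31.80, 31.80, 31.80, 7.95]
χ² = (37−23.85)²/23.85 + (34−31.80)²/31.80 + (19−31.80)²/31.80 + (21−31.80)²/31.80 + (21−31.80)²/31.80 + (27−7.95)²/7.95 = 65.5388
df = 5
p-value (upper-tail) = 0.00000
→ bracket: p<0.01

p-value bracket: p<0.01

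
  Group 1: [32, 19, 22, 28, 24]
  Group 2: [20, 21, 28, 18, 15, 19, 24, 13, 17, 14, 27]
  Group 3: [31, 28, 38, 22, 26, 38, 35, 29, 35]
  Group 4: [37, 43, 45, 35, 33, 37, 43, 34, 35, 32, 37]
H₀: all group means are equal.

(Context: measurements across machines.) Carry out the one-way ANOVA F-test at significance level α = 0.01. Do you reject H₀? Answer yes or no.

reject H₀: yes

Group means [25.00, 19.64, 31.33, 37.36], grand mean 28.722
SSB = Σnᵢ(x̄ᵢ−x̄)² = 1860.131; SSW = ΣΣ(x−x̄ᵢ)² = 797.091
MSB = 1860.131/3 = 620.0438; MSW = 797.091/32 = 24.9091
F = MSB/MSW = 24.8923
df = (3, 32)
p-value (upper-tail) = 0.00000
At α=0.01: p < α → reject H₀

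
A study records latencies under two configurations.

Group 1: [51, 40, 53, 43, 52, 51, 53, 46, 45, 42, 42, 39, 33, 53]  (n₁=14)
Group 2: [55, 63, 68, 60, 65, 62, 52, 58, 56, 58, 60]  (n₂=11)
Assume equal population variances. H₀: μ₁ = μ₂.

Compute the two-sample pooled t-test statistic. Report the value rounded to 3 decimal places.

test statistic = -6.025

x̄₁=45.929, s₁=6.379, n₁=14
x̄₂=59.727, s₂=4.628, n₂=11
s_p² = [13·6.379² + 10·4.628²]/23 = 32.3091
SE = √(s_p²·(1/14+1/11)) = 2.2902
t = (45.929−59.727)/2.2902 = -6.0251
df = 23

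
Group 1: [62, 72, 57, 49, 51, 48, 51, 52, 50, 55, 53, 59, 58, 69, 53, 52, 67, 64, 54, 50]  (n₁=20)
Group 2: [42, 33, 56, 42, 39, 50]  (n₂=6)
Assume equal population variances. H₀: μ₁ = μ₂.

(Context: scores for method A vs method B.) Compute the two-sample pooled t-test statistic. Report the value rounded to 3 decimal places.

test statistic = 3.714

x̄₁=56.300, s₁=7.064, n₁=20
x̄₂=43.667, s₂=8.165, n₂=6
s_p² = [19·7.064² + 5·8.165²]/24 = 53.3972
SE = √(s_p²·(1/20+1/6)) = 3.4014
t = (56.300−43.667)/3.4014 = 3.7142
df = 24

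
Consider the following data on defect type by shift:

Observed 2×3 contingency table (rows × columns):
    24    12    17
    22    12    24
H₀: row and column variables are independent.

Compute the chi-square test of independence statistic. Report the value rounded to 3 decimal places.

Row totals [53, 58], col totals [46, 24, 41], n=111
χ² = (24−21.96)²/21.96 + (12−11.46)²/11.46 + (17−19.58)²/19.58 + (22−24.04)²/24.04 + (12−12.54)²/12.54 + (24−21.42)²/21.42 = 1.0590
df = 2

test statistic = 1.059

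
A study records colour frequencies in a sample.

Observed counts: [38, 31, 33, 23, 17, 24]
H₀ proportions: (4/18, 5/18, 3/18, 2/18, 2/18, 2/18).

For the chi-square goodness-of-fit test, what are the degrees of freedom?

df = k − 1 = 6 − 1 = 5

degrees of freedom = 5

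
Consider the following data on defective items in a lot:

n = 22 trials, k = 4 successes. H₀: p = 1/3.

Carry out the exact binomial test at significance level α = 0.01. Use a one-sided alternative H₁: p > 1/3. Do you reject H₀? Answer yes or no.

Exact binomial: n=22, k=4, p₀=1/3=0.3333
P(X≥4) from Σ C(n,i)·p₀^i·(1−p₀)^(n−i)
p-value (one-sided, H₁ greater) = 0.96495
At α=0.01: p ≥ α → fail to reject H₀

reject H₀: no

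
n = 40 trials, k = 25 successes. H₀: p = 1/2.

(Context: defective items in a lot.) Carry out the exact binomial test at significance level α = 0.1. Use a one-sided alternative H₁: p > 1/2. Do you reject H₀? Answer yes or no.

Exact binomial: n=40, k=25, p₀=1/2=0.5000
P(X≥25) from Σ C(n,i)·p₀^i·(1−p₀)^(n−i)
p-value (one-sided, H₁ greater) = 0.07693
At α=0.1: p < α → reject H₀

reject H₀: yes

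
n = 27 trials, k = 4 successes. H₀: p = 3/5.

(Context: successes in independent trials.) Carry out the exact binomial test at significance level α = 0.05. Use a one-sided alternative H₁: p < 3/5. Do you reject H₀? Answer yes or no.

reject H₀: yes

Exact binomial: n=27, k=4, p₀=3/5=0.6000
P(X≤4) from Σ C(n,i)·p₀^i·(1−p₀)^(n−i)
p-value (one-sided, H₁ less) = 0.00000
At α=0.05: p < α → reject H₀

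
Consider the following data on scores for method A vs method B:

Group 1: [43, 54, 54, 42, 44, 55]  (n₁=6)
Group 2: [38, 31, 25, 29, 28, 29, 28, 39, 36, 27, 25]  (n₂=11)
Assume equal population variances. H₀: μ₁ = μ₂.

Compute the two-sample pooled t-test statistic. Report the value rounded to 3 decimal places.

test statistic = 6.595

x̄₁=48.667, s₁=6.250, n₁=6
x̄₂=30.455, s₂=4.987, n₂=11
s_p² = [5·6.250² + 10·4.987²]/15 = 29.6040
SE = √(s_p²·(1/6+1/11)) = 2.7614
t = (48.667−30.455)/2.7614 = 6.5953
df = 15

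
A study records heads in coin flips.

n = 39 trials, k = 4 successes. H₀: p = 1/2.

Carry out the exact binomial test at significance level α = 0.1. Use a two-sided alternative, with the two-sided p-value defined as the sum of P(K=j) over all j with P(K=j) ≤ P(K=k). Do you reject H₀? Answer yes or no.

Exact binomial: n=39, k=4, p₀=1/2=0.5000
P(X=j) = C(n,j)·p₀^j·(1−p₀)^(n−j); p = Σ P(X=j) over j with P(X=j) ≤ P(X=4)
p-value (two-sided) = 0.00000
At α=0.1: p < α → reject H₀

reject H₀: yes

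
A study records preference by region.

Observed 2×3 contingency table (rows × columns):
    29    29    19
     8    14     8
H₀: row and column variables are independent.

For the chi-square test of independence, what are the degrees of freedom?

df = (r−1)(c−1) = (2−1)·(3−1) = 2

degrees of freedom = 2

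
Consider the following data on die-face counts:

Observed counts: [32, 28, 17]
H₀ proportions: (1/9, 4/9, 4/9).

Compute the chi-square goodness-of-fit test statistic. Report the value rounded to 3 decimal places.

test statistic = 74.042

n = 77; E_i = n·p_i = [8.56, 34.22, 34.22]
χ² = (32−8.56)²/8.56 + (28−34.22)²/34.22 + (17−34.22)²/34.22 = 74.0422
df = 2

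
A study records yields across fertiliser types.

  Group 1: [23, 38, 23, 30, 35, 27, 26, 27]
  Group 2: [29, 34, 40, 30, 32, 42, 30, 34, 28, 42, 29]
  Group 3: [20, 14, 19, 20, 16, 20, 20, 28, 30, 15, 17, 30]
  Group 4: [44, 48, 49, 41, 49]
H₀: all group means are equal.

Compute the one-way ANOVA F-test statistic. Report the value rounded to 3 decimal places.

Group means [28.62, 33.64, 20.75, 46.20], grand mean 29.972
SSB = Σnᵢ(x̄ᵢ−x̄)² = 2499.502; SSW = ΣΣ(x−x̄ᵢ)² = 885.470
MSB = 2499.502/3 = 833.1673; MSW = 885.470/32 = 27.6710
F = MSB/MSW = 30.1098
df = (3, 32)

test statistic = 30.110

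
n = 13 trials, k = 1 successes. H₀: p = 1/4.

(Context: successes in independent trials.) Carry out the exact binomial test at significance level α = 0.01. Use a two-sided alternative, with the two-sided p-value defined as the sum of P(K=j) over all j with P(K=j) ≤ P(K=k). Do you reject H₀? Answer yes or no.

Exact binomial: n=13, k=1, p₀=1/4=0.2500
P(X=j) = C(n,j)·p₀^j·(1−p₀)^(n−j); p = Σ P(X=j) over j with P(X=j) ≤ P(X=1)
p-value (two-sided) = 0.20692
At α=0.01: p ≥ α → fail to reject H₀

reject H₀: no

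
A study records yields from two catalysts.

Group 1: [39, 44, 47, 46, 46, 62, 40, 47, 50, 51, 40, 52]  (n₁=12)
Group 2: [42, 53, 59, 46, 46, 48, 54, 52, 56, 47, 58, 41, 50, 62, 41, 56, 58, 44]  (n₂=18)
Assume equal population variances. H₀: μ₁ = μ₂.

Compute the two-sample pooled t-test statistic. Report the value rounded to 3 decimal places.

test statistic = -1.526

x̄₁=47.000, s₁=6.382, n₁=12
x̄₂=50.722, s₂=6.649, n₂=18
s_p² = [11·6.382² + 17·6.649²]/28 = 42.8433
SE = √(s_p²·(1/12+1/18)) = 2.4394
t = (47.000−50.722)/2.4394 = -1.5259
df = 28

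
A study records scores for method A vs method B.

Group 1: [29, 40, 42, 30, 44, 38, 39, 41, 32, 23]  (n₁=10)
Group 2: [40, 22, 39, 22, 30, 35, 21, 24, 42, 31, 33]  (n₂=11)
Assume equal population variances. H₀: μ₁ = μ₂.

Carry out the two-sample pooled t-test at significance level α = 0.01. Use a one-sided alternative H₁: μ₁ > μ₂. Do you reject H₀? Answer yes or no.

reject H₀: no

x̄₁=35.800, s₁=6.861, n₁=10
x̄₂=30.818, s₂=7.731, n₂=11
s_p² = [9·6.861² + 10·7.731²]/19 = 53.7493
SE = √(s_p²·(1/10+1/11)) = 3.2033
t = (35.800−30.818)/3.2033 = 1.5552
df = 19
p-value (one-sided, H₁ greater) = 0.06820
At α=0.01: p ≥ α → fail to reject H₀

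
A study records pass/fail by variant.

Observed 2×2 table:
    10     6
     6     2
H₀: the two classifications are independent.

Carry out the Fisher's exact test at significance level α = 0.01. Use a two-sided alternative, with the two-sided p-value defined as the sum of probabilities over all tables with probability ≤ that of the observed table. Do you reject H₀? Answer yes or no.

reject H₀: no

Margins: r₁=16, r₂=8, c₁=16, c₂=8, n=24
p_obs = C(16,10)·C(8,6)/C(24,16); sum pmf over tables with pmf ≤ p_obs
p-value (two-sided) = 0.66741
At α=0.01: p ≥ α → fail to reject H₀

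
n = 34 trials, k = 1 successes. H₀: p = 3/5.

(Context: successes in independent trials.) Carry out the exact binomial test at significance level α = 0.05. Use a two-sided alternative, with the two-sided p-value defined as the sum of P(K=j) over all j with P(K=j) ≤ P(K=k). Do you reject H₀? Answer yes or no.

reject H₀: yes

Exact binomial: n=34, k=1, p₀=3/5=0.6000
P(X=j) = C(n,j)·p₀^j·(1−p₀)^(n−j); p = Σ P(X=j) over j with P(X=j) ≤ P(X=1)
p-value (two-sided) = 0.00000
At α=0.05: p < α → reject H₀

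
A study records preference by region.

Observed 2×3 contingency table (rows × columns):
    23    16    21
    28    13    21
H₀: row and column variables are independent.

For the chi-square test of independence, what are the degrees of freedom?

degrees of freedom = 2

df = (r−1)(c−1) = (2−1)·(3−1) = 2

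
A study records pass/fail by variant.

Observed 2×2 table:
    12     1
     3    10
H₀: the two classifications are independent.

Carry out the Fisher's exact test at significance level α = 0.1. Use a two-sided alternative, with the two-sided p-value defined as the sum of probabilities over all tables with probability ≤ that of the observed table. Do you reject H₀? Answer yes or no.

Margins: r₁=13, r₂=13, c₁=15, c₂=11, n=26
p_obs = C(13,12)·C(13,3)/C(26,15); sum pmf over tables with pmf ≤ p_obs
p-value (two-sided) = 0.00098
At α=0.1: p < α → reject H₀

reject H₀: yes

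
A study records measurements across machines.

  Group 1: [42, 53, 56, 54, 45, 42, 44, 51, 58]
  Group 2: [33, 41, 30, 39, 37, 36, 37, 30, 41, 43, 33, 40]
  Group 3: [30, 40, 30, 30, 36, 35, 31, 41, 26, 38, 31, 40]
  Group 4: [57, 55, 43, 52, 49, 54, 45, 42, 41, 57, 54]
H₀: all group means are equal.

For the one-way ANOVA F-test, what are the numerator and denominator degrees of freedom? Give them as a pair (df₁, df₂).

k = 4 groups, N = 44 total
df = (k−1, N−k) = (4−1, 44−4) = (3, 40)

degrees of freedom = [3, 40]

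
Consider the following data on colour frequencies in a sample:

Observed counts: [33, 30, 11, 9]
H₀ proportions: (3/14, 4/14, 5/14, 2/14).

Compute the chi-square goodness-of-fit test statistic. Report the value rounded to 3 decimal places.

n = 83; E_i = n·p_i = [17.79, 23.71, 29.64, 11.86]
χ² = (33−17.79)²/17.79 + (30−23.71)²/23.71 + (11−29.64)²/29.64 + (9−11.86)²/11.86 = 27.0940
df = 3

test statistic = 27.094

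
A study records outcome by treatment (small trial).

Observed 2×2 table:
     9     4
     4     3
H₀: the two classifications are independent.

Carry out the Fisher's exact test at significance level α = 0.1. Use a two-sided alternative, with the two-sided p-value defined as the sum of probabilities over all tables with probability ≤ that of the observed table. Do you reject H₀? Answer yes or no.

Margins: r₁=13, r₂=7, c₁=13, c₂=7, n=20
p_obs = C(13,9)·C(7,4)/C(20,13); sum pmf over tables with pmf ≤ p_obs
p-value (two-sided) = 0.65135
At α=0.1: p ≥ α → fail to reject H₀

reject H₀: no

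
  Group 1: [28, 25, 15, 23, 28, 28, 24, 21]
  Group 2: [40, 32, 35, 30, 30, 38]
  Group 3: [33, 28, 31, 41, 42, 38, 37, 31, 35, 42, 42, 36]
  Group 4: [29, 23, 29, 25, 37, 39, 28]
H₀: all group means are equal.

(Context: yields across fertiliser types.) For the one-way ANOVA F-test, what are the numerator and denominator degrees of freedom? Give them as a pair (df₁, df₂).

degrees of freedom = [3, 29]

k = 4 groups, N = 33 total
df = (k−1, N−k) = (4−1, 33−4) = (3, 29)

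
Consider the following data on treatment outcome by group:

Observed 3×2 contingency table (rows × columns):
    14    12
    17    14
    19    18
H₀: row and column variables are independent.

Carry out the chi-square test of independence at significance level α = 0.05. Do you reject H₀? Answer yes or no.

reject H₀: no

Row totals [26, 31, 37], col totals [50, 44], n=94
χ² = (14−13.83)²/13.83 + (12−12.17)²/12.17 + (17−16.49)²/16.49 + (14−14.51)²/14.51 + (19−19.68)²/19.68 + (18−17.32)²/17.32 = 0.0886
df = 2
p-value (upper-tail) = 0.95668
At α=0.05: p ≥ α → fail to reject H₀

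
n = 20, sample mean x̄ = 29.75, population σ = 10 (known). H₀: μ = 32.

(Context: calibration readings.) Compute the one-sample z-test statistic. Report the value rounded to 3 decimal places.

SE = σ/√n = 10/√20 = 2.2361
z = (x̄−μ₀)/SE = (29.75−32)/2.2361 = -1.0062

test statistic = -1.006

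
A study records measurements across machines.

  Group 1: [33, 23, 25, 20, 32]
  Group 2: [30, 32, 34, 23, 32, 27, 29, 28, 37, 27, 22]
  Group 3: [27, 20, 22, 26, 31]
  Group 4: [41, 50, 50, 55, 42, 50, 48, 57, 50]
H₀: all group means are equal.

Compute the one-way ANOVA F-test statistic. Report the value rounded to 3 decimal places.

Group means [26.60, 29.18, 25.20, 49.22], grand mean 34.100
SSB = Σnᵢ(x̄ᵢ−x̄)² = 3001.508; SSW = ΣΣ(x−x̄ᵢ)² = 623.192
MSB = 3001.508/3 = 1000.5027; MSW = 623.192/26 = 23.9689
F = MSB/MSW = 41.7417
df = (3, 26)

test statistic = 41.742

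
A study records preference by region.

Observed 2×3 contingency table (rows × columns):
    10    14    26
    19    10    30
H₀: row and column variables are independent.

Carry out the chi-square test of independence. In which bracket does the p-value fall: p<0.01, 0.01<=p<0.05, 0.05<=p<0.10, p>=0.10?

Row totals [50, 59], col totals [29, 24, 56], n=109
χ² = (10−13.30)²/13.30 + (14−11.01)²/11.01 + (26−25.69)²/25.69 + (19−15.70)²/15.70 + (10−12.99)²/12.99 + (30−30.31)²/30.31 = 3.0230
df = 2
p-value (upper-tail) = 0.22058
→ bracket: p>=0.10

p-value bracket: p>=0.10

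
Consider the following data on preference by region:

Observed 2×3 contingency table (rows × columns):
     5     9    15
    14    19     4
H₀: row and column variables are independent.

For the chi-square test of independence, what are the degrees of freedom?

df = (r−1)(c−1) = (2−1)·(3−1) = 2

degrees of freedom = 2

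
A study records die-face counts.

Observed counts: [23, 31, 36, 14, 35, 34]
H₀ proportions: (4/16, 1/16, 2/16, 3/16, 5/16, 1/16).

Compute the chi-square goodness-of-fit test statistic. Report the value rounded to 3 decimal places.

n = 173; E_i = n·p_i = [43.25, 10.81, 21.62, 32.44, 54.06, 10.81]
χ² = (23−43.25)²/43.25 + (31−10.81)²/10.81 + (36−21.62)²/21.62 + (14−32.44)²/32.44 + (35−54.06)²/54.06 + (34−10.81)²/10.81 = 123.6551
df = 5

test statistic = 123.655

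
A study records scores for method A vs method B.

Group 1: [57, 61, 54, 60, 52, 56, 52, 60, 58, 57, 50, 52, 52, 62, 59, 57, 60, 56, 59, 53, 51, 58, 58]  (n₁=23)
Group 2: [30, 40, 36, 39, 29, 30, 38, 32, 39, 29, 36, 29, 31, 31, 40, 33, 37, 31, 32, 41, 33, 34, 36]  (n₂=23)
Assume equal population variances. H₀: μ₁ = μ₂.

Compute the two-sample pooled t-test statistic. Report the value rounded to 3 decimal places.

x̄₁=56.261, s₁=3.558, n₁=23
x̄₂=34.174, s₂=3.996, n₂=23
s_p² = [22·3.558² + 22·3.996²]/44 = 14.3123
SE = √(s_p²·(1/23+1/23)) = 1.1156
t = (56.261−34.174)/1.1156 = 19.7984
df = 44

test statistic = 19.798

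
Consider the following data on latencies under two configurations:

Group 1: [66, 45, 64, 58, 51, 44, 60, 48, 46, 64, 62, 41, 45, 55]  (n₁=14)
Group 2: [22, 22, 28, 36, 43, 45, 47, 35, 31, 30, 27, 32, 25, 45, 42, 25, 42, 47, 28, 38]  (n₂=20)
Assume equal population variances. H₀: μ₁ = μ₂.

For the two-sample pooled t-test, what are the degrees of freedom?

degrees of freedom = 32

df = n₁ + n₂ − 2 = 14 + 20 − 2 = 32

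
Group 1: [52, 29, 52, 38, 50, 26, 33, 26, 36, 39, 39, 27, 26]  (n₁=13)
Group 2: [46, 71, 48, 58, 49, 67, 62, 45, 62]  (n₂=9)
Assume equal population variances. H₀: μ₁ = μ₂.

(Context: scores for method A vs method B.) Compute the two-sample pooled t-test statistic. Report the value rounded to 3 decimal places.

x̄₁=36.385, s₁=9.862, n₁=13
x̄₂=56.444, s₂=9.710, n₂=9
s_p² = [12·9.862² + 8·9.710²]/20 = 96.0650
SE = √(s_p²·(1/13+1/9)) = 4.2501
t = (36.385−56.444)/4.2501 = -4.7198
df = 20

test statistic = -4.720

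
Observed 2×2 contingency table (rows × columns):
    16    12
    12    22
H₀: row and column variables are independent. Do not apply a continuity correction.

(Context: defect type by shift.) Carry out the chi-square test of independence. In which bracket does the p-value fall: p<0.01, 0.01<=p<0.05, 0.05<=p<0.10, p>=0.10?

Row totals [28, 34], col totals [28, 34], n=62
χ² = (16−12.65)²/12.65 + (12−15.35)²/15.35 + (12−15.35)²/15.35 + (22−18.65)²/18.65 = 2.9597
df = 1
p-value (upper-tail) = 0.08536
→ bracket: 0.05<=p<0.10

p-value bracket: 0.05<=p<0.10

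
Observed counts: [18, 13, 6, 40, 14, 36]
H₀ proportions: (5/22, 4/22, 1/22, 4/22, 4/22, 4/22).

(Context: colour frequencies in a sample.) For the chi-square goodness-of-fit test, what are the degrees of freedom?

degrees of freedom = 5

df = k − 1 = 6 − 1 = 5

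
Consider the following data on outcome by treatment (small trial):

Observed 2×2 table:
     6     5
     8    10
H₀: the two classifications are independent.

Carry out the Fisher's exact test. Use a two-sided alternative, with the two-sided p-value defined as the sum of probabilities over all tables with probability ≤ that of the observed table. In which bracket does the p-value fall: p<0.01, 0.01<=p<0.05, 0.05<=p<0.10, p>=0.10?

Margins: r₁=11, r₂=18, c₁=14, c₂=15, n=29
p_obs = C(11,6)·C(18,8)/C(29,14); sum pmf over tables with pmf ≤ p_obs
p-value (two-sided) = 0.71038
→ bracket: p>=0.10

p-value bracket: p>=0.10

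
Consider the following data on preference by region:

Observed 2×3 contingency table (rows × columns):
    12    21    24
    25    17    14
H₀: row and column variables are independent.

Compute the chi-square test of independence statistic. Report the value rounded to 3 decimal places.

test statistic = 7.612

Row totals [57, 56], col totals [37, 38, 38], n=113
χ² = (12−18.66)²/18.66 + (21−19.17)²/19.17 + (24−19.17)²/19.17 + (25−18.34)²/18.34 + (17−18.83)²/18.83 + (14−18.83)²/18.83 = 7.6119
df = 2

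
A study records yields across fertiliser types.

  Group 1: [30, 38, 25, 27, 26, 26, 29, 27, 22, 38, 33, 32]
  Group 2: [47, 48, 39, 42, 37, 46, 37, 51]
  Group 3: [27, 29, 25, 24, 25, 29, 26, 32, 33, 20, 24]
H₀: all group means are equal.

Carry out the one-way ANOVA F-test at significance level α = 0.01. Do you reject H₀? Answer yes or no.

reject H₀: yes

Group means [29.42, 43.38, 26.73], grand mean 32.065
SSB = Σnᵢ(x̄ᵢ−x̄)² = 1420.897; SSW = ΣΣ(x−x̄ᵢ)² = 622.973
MSB = 1420.897/2 = 710.4487; MSW = 622.973/28 = 22.2491
F = MSB/MSW = 31.9316
df = (2, 28)
p-value (upper-tail) = 0.00000
At α=0.01: p < α → reject H₀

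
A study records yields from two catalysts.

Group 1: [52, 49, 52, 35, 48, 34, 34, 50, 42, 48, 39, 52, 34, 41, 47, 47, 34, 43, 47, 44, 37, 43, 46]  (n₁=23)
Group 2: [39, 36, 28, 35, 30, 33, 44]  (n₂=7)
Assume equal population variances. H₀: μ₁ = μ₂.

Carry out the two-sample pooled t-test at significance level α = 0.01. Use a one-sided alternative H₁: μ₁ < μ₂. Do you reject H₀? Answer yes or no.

reject H₀: no

x̄₁=43.391, s₁=6.315, n₁=23
x̄₂=35.000, s₂=5.416, n₂=7
s_p² = [22·6.315² + 6·5.416²]/28 = 37.6242
SE = √(s_p²·(1/23+1/7)) = 2.6478
t = (43.391−35.000)/2.6478 = 3.1692
df = 28
p-value (one-sided, H₁ less) = 0.99816
At α=0.01: p ≥ α → fail to reject H₀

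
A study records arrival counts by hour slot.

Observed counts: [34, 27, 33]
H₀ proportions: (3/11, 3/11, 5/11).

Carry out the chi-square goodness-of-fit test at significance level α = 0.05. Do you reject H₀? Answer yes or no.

reject H₀: no

n = 94; E_i = n·p_i = [25.64, 25.64, 42.73]
χ² = (34−25.64)²/25.64 + (27−25.64)²/25.64 + (33−42.73)²/42.73 = 5.0156
df = 2
p-value (upper-tail) = 0.08145
At α=0.05: p ≥ α → fail to reject H₀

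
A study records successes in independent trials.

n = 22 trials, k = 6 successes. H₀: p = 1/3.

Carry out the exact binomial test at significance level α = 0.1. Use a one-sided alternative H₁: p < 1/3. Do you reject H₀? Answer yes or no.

Exact binomial: n=22, k=6, p₀=1/3=0.3333
P(X≤6) from Σ C(n,i)·p₀^i·(1−p₀)^(n−i)
p-value (one-sided, H₁ less) = 0.36197
At α=0.1: p ≥ α → fail to reject H₀

reject H₀: no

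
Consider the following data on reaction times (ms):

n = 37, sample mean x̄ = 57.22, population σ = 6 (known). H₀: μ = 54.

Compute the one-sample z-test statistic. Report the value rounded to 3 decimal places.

test statistic = 3.264

SE = σ/√n = 6/√37 = 0.9864
z = (x̄−μ₀)/SE = (57.22−54)/0.9864 = 3.2644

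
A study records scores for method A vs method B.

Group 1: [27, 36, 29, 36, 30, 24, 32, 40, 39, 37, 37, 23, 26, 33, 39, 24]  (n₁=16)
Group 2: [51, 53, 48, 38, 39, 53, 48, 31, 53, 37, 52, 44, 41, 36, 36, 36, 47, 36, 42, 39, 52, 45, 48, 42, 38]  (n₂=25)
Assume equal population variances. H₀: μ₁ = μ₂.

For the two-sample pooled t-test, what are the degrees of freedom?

df = n₁ + n₂ − 2 = 16 + 25 − 2 = 39

degrees of freedom = 39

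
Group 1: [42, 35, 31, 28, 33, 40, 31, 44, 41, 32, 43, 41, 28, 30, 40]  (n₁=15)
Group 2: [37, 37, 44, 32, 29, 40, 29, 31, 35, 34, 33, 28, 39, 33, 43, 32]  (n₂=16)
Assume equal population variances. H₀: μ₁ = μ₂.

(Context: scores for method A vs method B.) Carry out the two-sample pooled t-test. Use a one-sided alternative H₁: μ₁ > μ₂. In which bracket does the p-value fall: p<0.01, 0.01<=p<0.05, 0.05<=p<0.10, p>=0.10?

x̄₁=35.933, s₁=5.800, n₁=15
x̄₂=34.750, s₂=4.879, n₂=16
s_p² = [14·5.800² + 15·4.879²]/29 = 28.5494
SE = √(s_p²·(1/15+1/16)) = 1.9203
t = (35.933−34.750)/1.9203 = 0.6162
df = 29
p-value (one-sided, H₁ greater) = 0.27128
→ bracket: p>=0.10

p-value bracket: p>=0.10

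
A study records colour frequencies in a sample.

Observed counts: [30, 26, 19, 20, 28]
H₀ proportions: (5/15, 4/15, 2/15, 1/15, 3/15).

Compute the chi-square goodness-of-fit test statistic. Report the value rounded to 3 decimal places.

test statistic = 22.224

n = 123; E_i = n·p_i = [41.00, 32.80, 16.40, 8.20, 24.60]
χ² = (30−41.00)²/41.00 + (26−32.80)²/32.80 + (19−16.40)²/16.40 + (20−8.20)²/8.20 + (28−24.60)²/24.60 = 22.2236
df = 4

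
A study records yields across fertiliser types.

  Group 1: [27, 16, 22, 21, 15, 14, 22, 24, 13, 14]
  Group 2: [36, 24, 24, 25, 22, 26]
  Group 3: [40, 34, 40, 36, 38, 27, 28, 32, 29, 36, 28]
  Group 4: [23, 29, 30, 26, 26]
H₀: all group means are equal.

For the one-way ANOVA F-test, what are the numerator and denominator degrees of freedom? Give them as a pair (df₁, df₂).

degrees of freedom = [3, 28]

k = 4 groups, N = 32 total
df = (k−1, N−k) = (4−1, 32−4) = (3, 28)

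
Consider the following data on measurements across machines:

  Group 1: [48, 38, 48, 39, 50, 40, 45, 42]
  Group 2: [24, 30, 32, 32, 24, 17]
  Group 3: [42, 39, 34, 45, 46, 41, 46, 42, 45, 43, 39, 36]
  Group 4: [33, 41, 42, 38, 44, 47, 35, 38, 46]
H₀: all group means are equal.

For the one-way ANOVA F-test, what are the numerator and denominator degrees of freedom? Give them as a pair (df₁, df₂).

k = 4 groups, N = 35 total
df = (k−1, N−k) = (4−1, 35−4) = (3, 31)

degrees of freedom = [3, 31]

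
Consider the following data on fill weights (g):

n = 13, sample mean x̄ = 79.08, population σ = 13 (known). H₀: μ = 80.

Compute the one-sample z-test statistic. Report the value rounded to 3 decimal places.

test statistic = -0.255

SE = σ/√n = 13/√13 = 3.6056
z = (x̄−μ₀)/SE = (79.08−80)/3.6056 = -0.2552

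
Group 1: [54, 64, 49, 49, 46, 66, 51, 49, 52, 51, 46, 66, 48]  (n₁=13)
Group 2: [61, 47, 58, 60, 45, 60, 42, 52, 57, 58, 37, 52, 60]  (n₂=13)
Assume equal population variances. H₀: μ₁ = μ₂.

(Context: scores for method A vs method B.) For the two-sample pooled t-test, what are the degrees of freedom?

degrees of freedom = 24

df = n₁ + n₂ − 2 = 13 + 13 − 2 = 24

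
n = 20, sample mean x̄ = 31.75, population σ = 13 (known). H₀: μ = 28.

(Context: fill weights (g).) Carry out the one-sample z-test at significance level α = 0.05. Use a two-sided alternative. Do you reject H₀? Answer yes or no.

SE = σ/√n = 13/√20 = 2.9069
z = (x̄−μ₀)/SE = (31.75−28)/2.9069 = 1.2900
p-value (two-sided) = 0.19704
At α=0.05: p ≥ α → fail to reject H₀

reject H₀: no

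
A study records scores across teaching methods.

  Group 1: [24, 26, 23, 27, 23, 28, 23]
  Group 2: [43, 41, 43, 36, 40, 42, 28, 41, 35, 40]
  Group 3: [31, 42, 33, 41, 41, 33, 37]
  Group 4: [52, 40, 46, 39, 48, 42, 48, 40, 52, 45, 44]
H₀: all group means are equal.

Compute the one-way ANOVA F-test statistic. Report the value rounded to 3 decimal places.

test statistic = 32.658

Group means [24.86, 38.90, 36.86, 45.09], grand mean 37.629
SSB = Σnᵢ(x̄ᵢ−x̄)² = 1774.648; SSW = ΣΣ(x−x̄ᵢ)² = 561.523
MSB = 1774.648/3 = 591.5494; MSW = 561.523/31 = 18.1137
F = MSB/MSW = 32.6576
df = (3, 31)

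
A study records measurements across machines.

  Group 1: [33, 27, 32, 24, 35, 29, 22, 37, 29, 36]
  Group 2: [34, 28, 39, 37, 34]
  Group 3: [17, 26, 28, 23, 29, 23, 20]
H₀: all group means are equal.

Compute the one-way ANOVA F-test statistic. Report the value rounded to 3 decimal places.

Group means [30.40, 34.40, 23.71], grand mean 29.182
SSB = Σnᵢ(x̄ᵢ−x̄)² = 360.244; SSW = ΣΣ(x−x̄ᵢ)² = 413.029
MSB = 360.244/2 = 180.1221; MSW = 413.029/19 = 21.7383
F = MSB/MSW = 8.2859
df = (2, 19)

test statistic = 8.286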